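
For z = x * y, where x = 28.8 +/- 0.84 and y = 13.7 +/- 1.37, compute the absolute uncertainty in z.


For a product z = x*y, the relative uncertainty is:
uz/z = sqrt((ux/x)^2 + (uy/y)^2)
Relative uncertainties: ux/x = 0.84/28.8 = 0.029167
uy/y = 1.37/13.7 = 0.1
z = 28.8 * 13.7 = 394.6
uz = 394.6 * sqrt(0.029167^2 + 0.1^2) = 41.1

41.1


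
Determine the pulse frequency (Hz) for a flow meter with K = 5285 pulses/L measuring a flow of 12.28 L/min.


Frequency = K * Q / 60 (converting L/min to L/s).
f = 5285 * 12.28 / 60
f = 64899.8 / 60
f = 1081.66 Hz

1081.66 Hz


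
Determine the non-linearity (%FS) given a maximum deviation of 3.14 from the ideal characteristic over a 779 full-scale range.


Linearity error = (max deviation / full scale) * 100%.
Linearity = (3.14 / 779) * 100
Linearity = 0.403 %FS

0.403 %FS


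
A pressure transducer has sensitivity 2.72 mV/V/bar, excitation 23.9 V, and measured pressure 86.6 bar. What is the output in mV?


Output = sensitivity * Vex * P.
Vout = 2.72 * 23.9 * 86.6
Vout = 65.008 * 86.6
Vout = 5629.69 mV

5629.69 mV


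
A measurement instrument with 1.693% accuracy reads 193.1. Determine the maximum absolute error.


Absolute error = (accuracy% / 100) * reading.
Error = (1.693 / 100) * 193.1
Error = 0.01693 * 193.1
Error = 3.2692

3.2692


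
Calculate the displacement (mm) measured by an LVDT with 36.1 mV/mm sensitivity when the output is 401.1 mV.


Displacement = Vout / sensitivity.
d = 401.1 / 36.1
d = 11.111 mm

11.111 mm


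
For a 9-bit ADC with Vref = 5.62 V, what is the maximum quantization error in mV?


The maximum quantization error is +/- LSB/2.
LSB = Vref / 2^n = 5.62 / 512 = 0.01097656 V
Max error = LSB / 2 = 0.01097656 / 2 = 0.00548828 V
Max error = 5.4883 mV

5.4883 mV


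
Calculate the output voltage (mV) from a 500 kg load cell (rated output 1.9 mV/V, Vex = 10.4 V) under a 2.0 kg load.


Vout = rated_output * Vex * (load / capacity).
Vout = 1.9 * 10.4 * (2.0 / 500)
Vout = 1.9 * 10.4 * 0.004
Vout = 0.079 mV

0.079 mV


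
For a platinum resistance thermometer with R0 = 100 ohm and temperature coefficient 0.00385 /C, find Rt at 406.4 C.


The RTD equation: Rt = R0 * (1 + alpha * T).
Rt = 100 * (1 + 0.00385 * 406.4)
Rt = 100 * (1 + 1.56464)
Rt = 100 * 2.56464
Rt = 256.464 ohm

256.464 ohm


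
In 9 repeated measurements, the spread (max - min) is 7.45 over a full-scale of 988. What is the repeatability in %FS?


Repeatability = (spread / full scale) * 100%.
R = (7.45 / 988) * 100
R = 0.754 %FS

0.754 %FS


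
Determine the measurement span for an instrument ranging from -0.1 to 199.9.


Span = upper range - lower range.
Span = 199.9 - (-0.1)
Span = 200.0

200.0


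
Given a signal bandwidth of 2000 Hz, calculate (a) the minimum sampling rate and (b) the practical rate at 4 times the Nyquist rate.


By Nyquist theorem, fs_min = 2 * fmax.
fs_min = 2 * 2000 = 4000 Hz
Practical rate = 4 * fs_min = 4 * 4000 = 16000 Hz

fs_min = 4000 Hz, fs_practical = 16000 Hz


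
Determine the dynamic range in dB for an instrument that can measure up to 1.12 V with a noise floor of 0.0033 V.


Dynamic range = 20 * log10(Vmax / Vnoise).
DR = 20 * log10(1.12 / 0.0033)
DR = 20 * log10(339.39)
DR = 50.61 dB

50.61 dB


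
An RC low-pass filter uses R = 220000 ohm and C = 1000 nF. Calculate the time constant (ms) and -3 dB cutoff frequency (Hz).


Time constant: tau = R * C.
tau = 220000 * 1.00e-06 = 0.22 s
tau = 220.0 ms
Cutoff frequency: fc = 1 / (2*pi*R*C).
fc = 1 / (2*pi*0.22) = 0.72 Hz

tau = 220.0 ms, fc = 0.72 Hz


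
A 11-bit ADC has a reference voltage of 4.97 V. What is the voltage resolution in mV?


The resolution (LSB) of an ADC is Vref / 2^n.
LSB = 4.97 / 2^11
LSB = 4.97 / 2048
LSB = 0.00242676 V = 2.42675781 mV

2.42675781 mV


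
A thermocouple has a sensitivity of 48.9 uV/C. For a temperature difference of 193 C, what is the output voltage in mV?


The thermocouple output V = sensitivity * dT.
V = 48.9 uV/C * 193 C
V = 9437.7 uV
V = 9.438 mV

9.438 mV


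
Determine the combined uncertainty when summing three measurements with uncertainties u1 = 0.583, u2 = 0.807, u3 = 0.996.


For a sum of independent quantities, uc = sqrt(u1^2 + u2^2 + u3^2).
uc = sqrt(0.583^2 + 0.807^2 + 0.996^2)
uc = sqrt(0.339889 + 0.651249 + 0.992016)
uc = 1.4082

1.4082


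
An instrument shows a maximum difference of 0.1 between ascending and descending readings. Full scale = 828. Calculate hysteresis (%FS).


Hysteresis = (max difference / full scale) * 100%.
H = (0.1 / 828) * 100
H = 0.012 %FS

0.012 %FS


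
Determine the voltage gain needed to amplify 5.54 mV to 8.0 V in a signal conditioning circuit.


Gain = Vout / Vin (converting to same units).
G = 8.0 V / 5.54 mV
G = 8000.0 mV / 5.54 mV
G = 1444.04

1444.04


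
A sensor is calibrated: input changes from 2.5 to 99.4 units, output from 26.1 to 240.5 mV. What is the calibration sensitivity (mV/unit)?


Sensitivity = (y2 - y1) / (x2 - x1).
S = (240.5 - 26.1) / (99.4 - 2.5)
S = 214.4 / 96.9
S = 2.2126 mV/unit

2.2126 mV/unit


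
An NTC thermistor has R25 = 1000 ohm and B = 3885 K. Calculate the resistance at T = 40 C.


NTC thermistor equation: Rt = R25 * exp(B * (1/T - 1/T25)).
T in Kelvin: 313.15 K, T25 = 298.15 K
1/T - 1/T25 = 1/313.15 - 1/298.15 = -0.00016066
B * (1/T - 1/T25) = 3885 * -0.00016066 = -0.6242
Rt = 1000 * exp(-0.6242) = 535.7 ohm

535.7 ohm


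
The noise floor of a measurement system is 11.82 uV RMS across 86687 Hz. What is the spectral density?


Noise spectral density = Vrms / sqrt(BW).
NSD = 11.82 / sqrt(86687)
NSD = 11.82 / 294.4266
NSD = 0.0401 uV/sqrt(Hz)

0.0401 uV/sqrt(Hz)


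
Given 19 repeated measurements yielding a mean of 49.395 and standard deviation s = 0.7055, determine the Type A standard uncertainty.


The standard uncertainty for Type A evaluation is u = s / sqrt(n).
u = 0.7055 / sqrt(19)
u = 0.7055 / 4.3589
u = 0.1619

0.1619


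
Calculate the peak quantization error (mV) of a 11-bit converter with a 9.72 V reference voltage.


The maximum quantization error is +/- LSB/2.
LSB = Vref / 2^n = 9.72 / 2048 = 0.00474609 V
Max error = LSB / 2 = 0.00474609 / 2 = 0.00237305 V
Max error = 2.373 mV

2.373 mV


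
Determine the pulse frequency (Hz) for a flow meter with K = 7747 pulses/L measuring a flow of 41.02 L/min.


Frequency = K * Q / 60 (converting L/min to L/s).
f = 7747 * 41.02 / 60
f = 317781.94 / 60
f = 5296.37 Hz

5296.37 Hz


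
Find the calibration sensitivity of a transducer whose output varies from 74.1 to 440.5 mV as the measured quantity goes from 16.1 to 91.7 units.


Sensitivity = (y2 - y1) / (x2 - x1).
S = (440.5 - 74.1) / (91.7 - 16.1)
S = 366.4 / 75.6
S = 4.8466 mV/unit

4.8466 mV/unit


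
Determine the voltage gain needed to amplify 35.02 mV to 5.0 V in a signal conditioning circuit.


Gain = Vout / Vin (converting to same units).
G = 5.0 V / 35.02 mV
G = 5000.0 mV / 35.02 mV
G = 142.78

142.78


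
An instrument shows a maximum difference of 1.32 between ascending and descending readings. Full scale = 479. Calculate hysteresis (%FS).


Hysteresis = (max difference / full scale) * 100%.
H = (1.32 / 479) * 100
H = 0.276 %FS

0.276 %FS


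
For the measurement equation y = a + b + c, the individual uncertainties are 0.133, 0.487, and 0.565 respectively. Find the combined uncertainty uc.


For a sum of independent quantities, uc = sqrt(u1^2 + u2^2 + u3^2).
uc = sqrt(0.133^2 + 0.487^2 + 0.565^2)
uc = sqrt(0.017689 + 0.237169 + 0.319225)
uc = 0.7577

0.7577


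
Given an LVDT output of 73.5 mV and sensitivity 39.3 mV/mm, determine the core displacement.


Displacement = Vout / sensitivity.
d = 73.5 / 39.3
d = 1.87 mm

1.87 mm


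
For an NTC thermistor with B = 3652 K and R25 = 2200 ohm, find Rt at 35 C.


NTC thermistor equation: Rt = R25 * exp(B * (1/T - 1/T25)).
T in Kelvin: 308.15 K, T25 = 298.15 K
1/T - 1/T25 = 1/308.15 - 1/298.15 = -0.00010884
B * (1/T - 1/T25) = 3652 * -0.00010884 = -0.3975
Rt = 2200 * exp(-0.3975) = 1478.4 ohm

1478.4 ohm


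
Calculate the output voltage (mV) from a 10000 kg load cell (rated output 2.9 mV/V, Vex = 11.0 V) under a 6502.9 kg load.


Vout = rated_output * Vex * (load / capacity).
Vout = 2.9 * 11.0 * (6502.9 / 10000)
Vout = 2.9 * 11.0 * 0.65029
Vout = 20.744 mV

20.744 mV


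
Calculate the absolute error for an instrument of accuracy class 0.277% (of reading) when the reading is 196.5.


Absolute error = (accuracy% / 100) * reading.
Error = (0.277 / 100) * 196.5
Error = 0.00277 * 196.5
Error = 0.5443

0.5443


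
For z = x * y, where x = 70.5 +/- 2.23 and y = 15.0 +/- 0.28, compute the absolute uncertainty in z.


For a product z = x*y, the relative uncertainty is:
uz/z = sqrt((ux/x)^2 + (uy/y)^2)
Relative uncertainties: ux/x = 2.23/70.5 = 0.031631
uy/y = 0.28/15.0 = 0.018667
z = 70.5 * 15.0 = 1057.5
uz = 1057.5 * sqrt(0.031631^2 + 0.018667^2) = 38.84

38.84


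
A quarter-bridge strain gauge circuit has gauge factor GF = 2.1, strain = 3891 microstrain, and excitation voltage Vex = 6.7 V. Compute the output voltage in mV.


Quarter bridge output: Vout = (GF * epsilon * Vex) / 4.
Vout = (2.1 * 3891e-6 * 6.7) / 4
Vout = 0.05474637 / 4 V
Vout = 0.01368659 V = 13.6866 mV

13.6866 mV


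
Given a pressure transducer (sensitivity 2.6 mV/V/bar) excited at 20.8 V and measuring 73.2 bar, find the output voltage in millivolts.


Output = sensitivity * Vex * P.
Vout = 2.6 * 20.8 * 73.2
Vout = 54.08 * 73.2
Vout = 3958.66 mV

3958.66 mV


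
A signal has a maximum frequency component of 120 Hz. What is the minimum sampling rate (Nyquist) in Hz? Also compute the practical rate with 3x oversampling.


By Nyquist theorem, fs_min = 2 * fmax.
fs_min = 2 * 120 = 240 Hz
Practical rate = 3 * fs_min = 3 * 240 = 720 Hz

fs_min = 240 Hz, fs_practical = 720 Hz


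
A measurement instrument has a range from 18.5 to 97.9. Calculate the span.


Span = upper range - lower range.
Span = 97.9 - (18.5)
Span = 79.4

79.4


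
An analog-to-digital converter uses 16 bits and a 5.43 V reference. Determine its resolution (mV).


The resolution (LSB) of an ADC is Vref / 2^n.
LSB = 5.43 / 2^16
LSB = 5.43 / 65536
LSB = 8.286e-05 V = 0.08285522 mV

0.08285522 mV


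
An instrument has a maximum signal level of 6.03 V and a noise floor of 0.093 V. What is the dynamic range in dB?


Dynamic range = 20 * log10(Vmax / Vnoise).
DR = 20 * log10(6.03 / 0.093)
DR = 20 * log10(64.84)
DR = 36.24 dB

36.24 dB


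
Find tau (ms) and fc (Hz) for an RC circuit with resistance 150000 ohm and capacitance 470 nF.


Time constant: tau = R * C.
tau = 150000 * 4.70e-07 = 0.0705 s
tau = 70.5 ms
Cutoff frequency: fc = 1 / (2*pi*R*C).
fc = 1 / (2*pi*0.0705) = 2.26 Hz

tau = 70.5 ms, fc = 2.26 Hz


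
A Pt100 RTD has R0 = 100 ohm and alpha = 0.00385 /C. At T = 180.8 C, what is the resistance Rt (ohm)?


The RTD equation: Rt = R0 * (1 + alpha * T).
Rt = 100 * (1 + 0.00385 * 180.8)
Rt = 100 * (1 + 0.69608)
Rt = 100 * 1.69608
Rt = 169.608 ohm

169.608 ohm


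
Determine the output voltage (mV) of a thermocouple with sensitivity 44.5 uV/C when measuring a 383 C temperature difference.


The thermocouple output V = sensitivity * dT.
V = 44.5 uV/C * 383 C
V = 17043.5 uV
V = 17.044 mV

17.044 mV


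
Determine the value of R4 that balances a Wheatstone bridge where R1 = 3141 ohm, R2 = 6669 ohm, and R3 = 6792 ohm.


At balance: R1*R4 = R2*R3, so R4 = R2*R3/R1.
R4 = 6669 * 6792 / 3141
R4 = 45295848 / 3141
R4 = 14420.84 ohm

14420.84 ohm


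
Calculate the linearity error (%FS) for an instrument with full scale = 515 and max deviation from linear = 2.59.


Linearity error = (max deviation / full scale) * 100%.
Linearity = (2.59 / 515) * 100
Linearity = 0.503 %FS

0.503 %FS


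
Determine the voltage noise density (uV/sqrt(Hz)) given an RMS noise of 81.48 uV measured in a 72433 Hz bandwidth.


Noise spectral density = Vrms / sqrt(BW).
NSD = 81.48 / sqrt(72433)
NSD = 81.48 / 269.1338
NSD = 0.3027 uV/sqrt(Hz)

0.3027 uV/sqrt(Hz)


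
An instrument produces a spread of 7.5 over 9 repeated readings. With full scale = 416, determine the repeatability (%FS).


Repeatability = (spread / full scale) * 100%.
R = (7.5 / 416) * 100
R = 1.803 %FS

1.803 %FS


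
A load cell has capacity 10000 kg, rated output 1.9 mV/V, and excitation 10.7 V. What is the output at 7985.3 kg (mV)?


Vout = rated_output * Vex * (load / capacity).
Vout = 1.9 * 10.7 * (7985.3 / 10000)
Vout = 1.9 * 10.7 * 0.79853
Vout = 16.234 mV

16.234 mV


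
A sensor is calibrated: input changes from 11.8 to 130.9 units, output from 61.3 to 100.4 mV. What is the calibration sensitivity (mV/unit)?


Sensitivity = (y2 - y1) / (x2 - x1).
S = (100.4 - 61.3) / (130.9 - 11.8)
S = 39.1 / 119.1
S = 0.3283 mV/unit

0.3283 mV/unit


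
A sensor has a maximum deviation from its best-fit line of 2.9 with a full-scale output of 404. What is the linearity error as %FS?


Linearity error = (max deviation / full scale) * 100%.
Linearity = (2.9 / 404) * 100
Linearity = 0.718 %FS

0.718 %FS


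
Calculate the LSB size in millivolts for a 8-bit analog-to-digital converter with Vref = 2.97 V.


The resolution (LSB) of an ADC is Vref / 2^n.
LSB = 2.97 / 2^8
LSB = 2.97 / 256
LSB = 0.01160156 V = 11.6015625 mV

11.6015625 mV


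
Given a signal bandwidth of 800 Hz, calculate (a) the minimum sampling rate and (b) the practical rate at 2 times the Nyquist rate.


By Nyquist theorem, fs_min = 2 * fmax.
fs_min = 2 * 800 = 1600 Hz
Practical rate = 2 * fs_min = 2 * 1600 = 3200 Hz

fs_min = 1600 Hz, fs_practical = 3200 Hz


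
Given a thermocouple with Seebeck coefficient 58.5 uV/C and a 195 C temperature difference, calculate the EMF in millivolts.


The thermocouple output V = sensitivity * dT.
V = 58.5 uV/C * 195 C
V = 11407.5 uV
V = 11.408 mV

11.408 mV


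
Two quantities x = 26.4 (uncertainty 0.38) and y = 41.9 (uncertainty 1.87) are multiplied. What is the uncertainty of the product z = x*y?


For a product z = x*y, the relative uncertainty is:
uz/z = sqrt((ux/x)^2 + (uy/y)^2)
Relative uncertainties: ux/x = 0.38/26.4 = 0.014394
uy/y = 1.87/41.9 = 0.04463
z = 26.4 * 41.9 = 1106.2
uz = 1106.2 * sqrt(0.014394^2 + 0.04463^2) = 51.872

51.872


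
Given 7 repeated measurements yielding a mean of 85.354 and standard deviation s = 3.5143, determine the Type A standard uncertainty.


The standard uncertainty for Type A evaluation is u = s / sqrt(n).
u = 3.5143 / sqrt(7)
u = 3.5143 / 2.6458
u = 1.3283

1.3283


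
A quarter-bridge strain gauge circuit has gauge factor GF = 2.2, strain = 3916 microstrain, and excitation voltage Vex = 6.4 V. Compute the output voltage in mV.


Quarter bridge output: Vout = (GF * epsilon * Vex) / 4.
Vout = (2.2 * 3916e-6 * 6.4) / 4
Vout = 0.05513728 / 4 V
Vout = 0.01378432 V = 13.7843 mV

13.7843 mV


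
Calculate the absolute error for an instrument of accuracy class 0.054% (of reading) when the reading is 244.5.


Absolute error = (accuracy% / 100) * reading.
Error = (0.054 / 100) * 244.5
Error = 0.00054 * 244.5
Error = 0.132

0.132


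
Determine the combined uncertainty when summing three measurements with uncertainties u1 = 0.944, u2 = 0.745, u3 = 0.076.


For a sum of independent quantities, uc = sqrt(u1^2 + u2^2 + u3^2).
uc = sqrt(0.944^2 + 0.745^2 + 0.076^2)
uc = sqrt(0.891136 + 0.555025 + 0.005776)
uc = 1.205

1.205


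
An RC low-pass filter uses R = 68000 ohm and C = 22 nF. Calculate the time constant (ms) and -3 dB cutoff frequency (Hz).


Time constant: tau = R * C.
tau = 68000 * 2.20e-08 = 0.001496 s
tau = 1.496 ms
Cutoff frequency: fc = 1 / (2*pi*R*C).
fc = 1 / (2*pi*0.001496) = 106.39 Hz

tau = 1.496 ms, fc = 106.39 Hz


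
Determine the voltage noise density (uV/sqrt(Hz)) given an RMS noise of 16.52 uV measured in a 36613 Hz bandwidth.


Noise spectral density = Vrms / sqrt(BW).
NSD = 16.52 / sqrt(36613)
NSD = 16.52 / 191.3452
NSD = 0.0863 uV/sqrt(Hz)

0.0863 uV/sqrt(Hz)


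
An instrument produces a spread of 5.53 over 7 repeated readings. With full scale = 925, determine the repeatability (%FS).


Repeatability = (spread / full scale) * 100%.
R = (5.53 / 925) * 100
R = 0.598 %FS

0.598 %FS


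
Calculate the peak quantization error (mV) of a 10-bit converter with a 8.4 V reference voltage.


The maximum quantization error is +/- LSB/2.
LSB = Vref / 2^n = 8.4 / 1024 = 0.00820313 V
Max error = LSB / 2 = 0.00820313 / 2 = 0.00410156 V
Max error = 4.1016 mV

4.1016 mV


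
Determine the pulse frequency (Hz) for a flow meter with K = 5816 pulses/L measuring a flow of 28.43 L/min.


Frequency = K * Q / 60 (converting L/min to L/s).
f = 5816 * 28.43 / 60
f = 165348.88 / 60
f = 2755.81 Hz

2755.81 Hz


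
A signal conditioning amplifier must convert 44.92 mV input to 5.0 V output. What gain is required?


Gain = Vout / Vin (converting to same units).
G = 5.0 V / 44.92 mV
G = 5000.0 mV / 44.92 mV
G = 111.31

111.31


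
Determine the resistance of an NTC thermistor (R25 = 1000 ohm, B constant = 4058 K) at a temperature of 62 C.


NTC thermistor equation: Rt = R25 * exp(B * (1/T - 1/T25)).
T in Kelvin: 335.15 K, T25 = 298.15 K
1/T - 1/T25 = 1/335.15 - 1/298.15 = -0.00037028
B * (1/T - 1/T25) = 4058 * -0.00037028 = -1.5026
Rt = 1000 * exp(-1.5026) = 222.6 ohm

222.6 ohm


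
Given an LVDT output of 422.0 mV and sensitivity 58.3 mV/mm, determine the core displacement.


Displacement = Vout / sensitivity.
d = 422.0 / 58.3
d = 7.238 mm

7.238 mm


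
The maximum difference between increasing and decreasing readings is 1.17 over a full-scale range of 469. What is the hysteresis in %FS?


Hysteresis = (max difference / full scale) * 100%.
H = (1.17 / 469) * 100
H = 0.249 %FS

0.249 %FS


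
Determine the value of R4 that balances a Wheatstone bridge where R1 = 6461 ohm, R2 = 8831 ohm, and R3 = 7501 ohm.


At balance: R1*R4 = R2*R3, so R4 = R2*R3/R1.
R4 = 8831 * 7501 / 6461
R4 = 66241331 / 6461
R4 = 10252.49 ohm

10252.49 ohm


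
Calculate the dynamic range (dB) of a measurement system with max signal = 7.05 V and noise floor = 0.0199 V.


Dynamic range = 20 * log10(Vmax / Vnoise).
DR = 20 * log10(7.05 / 0.0199)
DR = 20 * log10(354.27)
DR = 50.99 dB

50.99 dB


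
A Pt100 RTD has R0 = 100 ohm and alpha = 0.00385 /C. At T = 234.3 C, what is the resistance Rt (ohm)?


The RTD equation: Rt = R0 * (1 + alpha * T).
Rt = 100 * (1 + 0.00385 * 234.3)
Rt = 100 * (1 + 0.902055)
Rt = 100 * 1.902055
Rt = 190.206 ohm

190.206 ohm


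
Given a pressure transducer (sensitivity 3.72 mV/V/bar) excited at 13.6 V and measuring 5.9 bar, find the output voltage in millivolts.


Output = sensitivity * Vex * P.
Vout = 3.72 * 13.6 * 5.9
Vout = 50.592 * 5.9
Vout = 298.49 mV

298.49 mV


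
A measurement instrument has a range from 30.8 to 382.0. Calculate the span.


Span = upper range - lower range.
Span = 382.0 - (30.8)
Span = 351.2

351.2


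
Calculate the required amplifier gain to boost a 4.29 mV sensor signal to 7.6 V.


Gain = Vout / Vin (converting to same units).
G = 7.6 V / 4.29 mV
G = 7600.0 mV / 4.29 mV
G = 1771.56

1771.56


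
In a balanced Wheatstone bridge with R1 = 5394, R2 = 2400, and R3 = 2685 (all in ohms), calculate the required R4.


At balance: R1*R4 = R2*R3, so R4 = R2*R3/R1.
R4 = 2400 * 2685 / 5394
R4 = 6444000 / 5394
R4 = 1194.66 ohm

1194.66 ohm


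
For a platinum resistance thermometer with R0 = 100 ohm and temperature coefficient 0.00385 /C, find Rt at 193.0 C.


The RTD equation: Rt = R0 * (1 + alpha * T).
Rt = 100 * (1 + 0.00385 * 193.0)
Rt = 100 * (1 + 0.74305)
Rt = 100 * 1.74305
Rt = 174.305 ohm

174.305 ohm


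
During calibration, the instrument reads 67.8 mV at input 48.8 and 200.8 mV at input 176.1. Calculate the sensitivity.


Sensitivity = (y2 - y1) / (x2 - x1).
S = (200.8 - 67.8) / (176.1 - 48.8)
S = 133.0 / 127.3
S = 1.0448 mV/unit

1.0448 mV/unit


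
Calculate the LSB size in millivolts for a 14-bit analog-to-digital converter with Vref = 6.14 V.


The resolution (LSB) of an ADC is Vref / 2^n.
LSB = 6.14 / 2^14
LSB = 6.14 / 16384
LSB = 0.00037476 V = 0.37475586 mV

0.37475586 mV


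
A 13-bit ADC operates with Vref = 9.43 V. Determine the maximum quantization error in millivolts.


The maximum quantization error is +/- LSB/2.
LSB = Vref / 2^n = 9.43 / 8192 = 0.00115112 V
Max error = LSB / 2 = 0.00115112 / 2 = 0.00057556 V
Max error = 0.5756 mV

0.5756 mV


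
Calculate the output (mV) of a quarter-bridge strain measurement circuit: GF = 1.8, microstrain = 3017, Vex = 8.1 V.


Quarter bridge output: Vout = (GF * epsilon * Vex) / 4.
Vout = (1.8 * 3017e-6 * 8.1) / 4
Vout = 0.04398786 / 4 V
Vout = 0.01099696 V = 10.997 mV

10.997 mV


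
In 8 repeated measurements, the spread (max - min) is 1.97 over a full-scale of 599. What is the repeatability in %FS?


Repeatability = (spread / full scale) * 100%.
R = (1.97 / 599) * 100
R = 0.329 %FS

0.329 %FS


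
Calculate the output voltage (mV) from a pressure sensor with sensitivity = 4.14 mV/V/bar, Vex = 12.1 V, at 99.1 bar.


Output = sensitivity * Vex * P.
Vout = 4.14 * 12.1 * 99.1
Vout = 50.094 * 99.1
Vout = 4964.32 mV

4964.32 mV


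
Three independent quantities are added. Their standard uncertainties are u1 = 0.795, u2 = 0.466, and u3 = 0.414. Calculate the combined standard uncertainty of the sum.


For a sum of independent quantities, uc = sqrt(u1^2 + u2^2 + u3^2).
uc = sqrt(0.795^2 + 0.466^2 + 0.414^2)
uc = sqrt(0.632025 + 0.217156 + 0.171396)
uc = 1.0102

1.0102


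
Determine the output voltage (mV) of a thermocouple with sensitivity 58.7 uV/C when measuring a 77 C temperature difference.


The thermocouple output V = sensitivity * dT.
V = 58.7 uV/C * 77 C
V = 4519.9 uV
V = 4.52 mV

4.52 mV


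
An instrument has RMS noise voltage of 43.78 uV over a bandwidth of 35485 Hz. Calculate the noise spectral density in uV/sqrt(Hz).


Noise spectral density = Vrms / sqrt(BW).
NSD = 43.78 / sqrt(35485)
NSD = 43.78 / 188.3746
NSD = 0.2324 uV/sqrt(Hz)

0.2324 uV/sqrt(Hz)


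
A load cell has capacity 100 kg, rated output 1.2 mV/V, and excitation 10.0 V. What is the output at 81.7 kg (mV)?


Vout = rated_output * Vex * (load / capacity).
Vout = 1.2 * 10.0 * (81.7 / 100)
Vout = 1.2 * 10.0 * 0.817
Vout = 9.804 mV

9.804 mV


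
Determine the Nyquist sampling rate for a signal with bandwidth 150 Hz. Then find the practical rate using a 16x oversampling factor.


By Nyquist theorem, fs_min = 2 * fmax.
fs_min = 2 * 150 = 300 Hz
Practical rate = 16 * fs_min = 16 * 300 = 4800 Hz

fs_min = 300 Hz, fs_practical = 4800 Hz


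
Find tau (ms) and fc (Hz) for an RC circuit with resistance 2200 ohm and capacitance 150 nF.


Time constant: tau = R * C.
tau = 2200 * 1.50e-07 = 0.00033 s
tau = 0.33 ms
Cutoff frequency: fc = 1 / (2*pi*R*C).
fc = 1 / (2*pi*0.00033) = 482.29 Hz

tau = 0.33 ms, fc = 482.29 Hz


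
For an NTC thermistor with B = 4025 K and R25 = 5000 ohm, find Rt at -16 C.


NTC thermistor equation: Rt = R25 * exp(B * (1/T - 1/T25)).
T in Kelvin: 257.15 K, T25 = 298.15 K
1/T - 1/T25 = 1/257.15 - 1/298.15 = 0.00053476
B * (1/T - 1/T25) = 4025 * 0.00053476 = 2.1524
Rt = 5000 * exp(2.1524) = 43028.6 ohm

43028.6 ohm


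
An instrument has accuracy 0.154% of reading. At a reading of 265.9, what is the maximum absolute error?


Absolute error = (accuracy% / 100) * reading.
Error = (0.154 / 100) * 265.9
Error = 0.00154 * 265.9
Error = 0.4095

0.4095


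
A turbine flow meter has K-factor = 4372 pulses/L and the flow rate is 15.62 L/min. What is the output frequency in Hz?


Frequency = K * Q / 60 (converting L/min to L/s).
f = 4372 * 15.62 / 60
f = 68290.64 / 60
f = 1138.18 Hz

1138.18 Hz


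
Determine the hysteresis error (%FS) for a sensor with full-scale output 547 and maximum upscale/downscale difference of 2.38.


Hysteresis = (max difference / full scale) * 100%.
H = (2.38 / 547) * 100
H = 0.435 %FS

0.435 %FS


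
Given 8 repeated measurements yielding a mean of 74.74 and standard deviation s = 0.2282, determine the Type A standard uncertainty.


The standard uncertainty for Type A evaluation is u = s / sqrt(n).
u = 0.2282 / sqrt(8)
u = 0.2282 / 2.8284
u = 0.0807

0.0807


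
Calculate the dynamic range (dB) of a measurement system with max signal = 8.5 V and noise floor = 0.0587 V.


Dynamic range = 20 * log10(Vmax / Vnoise).
DR = 20 * log10(8.5 / 0.0587)
DR = 20 * log10(144.8)
DR = 43.22 dB

43.22 dB


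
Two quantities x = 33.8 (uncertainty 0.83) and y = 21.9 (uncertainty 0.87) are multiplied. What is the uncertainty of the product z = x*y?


For a product z = x*y, the relative uncertainty is:
uz/z = sqrt((ux/x)^2 + (uy/y)^2)
Relative uncertainties: ux/x = 0.83/33.8 = 0.024556
uy/y = 0.87/21.9 = 0.039726
z = 33.8 * 21.9 = 740.2
uz = 740.2 * sqrt(0.024556^2 + 0.039726^2) = 34.57

34.57


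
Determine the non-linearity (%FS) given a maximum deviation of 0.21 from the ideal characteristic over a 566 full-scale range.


Linearity error = (max deviation / full scale) * 100%.
Linearity = (0.21 / 566) * 100
Linearity = 0.037 %FS

0.037 %FS


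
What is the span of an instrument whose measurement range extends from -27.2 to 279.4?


Span = upper range - lower range.
Span = 279.4 - (-27.2)
Span = 306.6

306.6


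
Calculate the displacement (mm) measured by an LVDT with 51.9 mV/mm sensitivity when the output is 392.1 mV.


Displacement = Vout / sensitivity.
d = 392.1 / 51.9
d = 7.555 mm

7.555 mm


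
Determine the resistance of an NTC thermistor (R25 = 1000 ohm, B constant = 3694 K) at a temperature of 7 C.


NTC thermistor equation: Rt = R25 * exp(B * (1/T - 1/T25)).
T in Kelvin: 280.15 K, T25 = 298.15 K
1/T - 1/T25 = 1/280.15 - 1/298.15 = 0.0002155
B * (1/T - 1/T25) = 3694 * 0.0002155 = 0.7961
Rt = 1000 * exp(0.7961) = 2216.8 ohm

2216.8 ohm


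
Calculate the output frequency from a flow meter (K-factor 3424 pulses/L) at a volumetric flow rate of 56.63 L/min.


Frequency = K * Q / 60 (converting L/min to L/s).
f = 3424 * 56.63 / 60
f = 193901.12 / 60
f = 3231.69 Hz

3231.69 Hz


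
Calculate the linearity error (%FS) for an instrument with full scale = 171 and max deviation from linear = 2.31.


Linearity error = (max deviation / full scale) * 100%.
Linearity = (2.31 / 171) * 100
Linearity = 1.351 %FS

1.351 %FS


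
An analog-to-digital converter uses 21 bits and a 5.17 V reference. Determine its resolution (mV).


The resolution (LSB) of an ADC is Vref / 2^n.
LSB = 5.17 / 2^21
LSB = 5.17 / 2097152
LSB = 2.47e-06 V = 0.00246525 mV

0.00246525 mV


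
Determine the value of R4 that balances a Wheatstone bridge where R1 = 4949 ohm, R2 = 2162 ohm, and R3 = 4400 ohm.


At balance: R1*R4 = R2*R3, so R4 = R2*R3/R1.
R4 = 2162 * 4400 / 4949
R4 = 9512800 / 4949
R4 = 1922.17 ohm

1922.17 ohm


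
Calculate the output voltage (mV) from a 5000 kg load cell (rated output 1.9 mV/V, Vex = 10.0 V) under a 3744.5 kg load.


Vout = rated_output * Vex * (load / capacity).
Vout = 1.9 * 10.0 * (3744.5 / 5000)
Vout = 1.9 * 10.0 * 0.7489
Vout = 14.229 mV

14.229 mV


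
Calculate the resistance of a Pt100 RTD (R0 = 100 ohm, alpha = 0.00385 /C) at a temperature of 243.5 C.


The RTD equation: Rt = R0 * (1 + alpha * T).
Rt = 100 * (1 + 0.00385 * 243.5)
Rt = 100 * (1 + 0.937475)
Rt = 100 * 1.937475
Rt = 193.748 ohm

193.748 ohm


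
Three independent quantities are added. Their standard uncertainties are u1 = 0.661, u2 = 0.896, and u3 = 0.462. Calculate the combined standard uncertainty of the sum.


For a sum of independent quantities, uc = sqrt(u1^2 + u2^2 + u3^2).
uc = sqrt(0.661^2 + 0.896^2 + 0.462^2)
uc = sqrt(0.436921 + 0.802816 + 0.213444)
uc = 1.2055

1.2055


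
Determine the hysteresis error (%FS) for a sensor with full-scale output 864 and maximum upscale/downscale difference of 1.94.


Hysteresis = (max difference / full scale) * 100%.
H = (1.94 / 864) * 100
H = 0.225 %FS

0.225 %FS


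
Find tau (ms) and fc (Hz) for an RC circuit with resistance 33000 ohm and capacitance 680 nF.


Time constant: tau = R * C.
tau = 33000 * 6.80e-07 = 0.02244 s
tau = 22.44 ms
Cutoff frequency: fc = 1 / (2*pi*R*C).
fc = 1 / (2*pi*0.02244) = 7.09 Hz

tau = 22.44 ms, fc = 7.09 Hz


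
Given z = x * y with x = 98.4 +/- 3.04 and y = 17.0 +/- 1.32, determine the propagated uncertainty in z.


For a product z = x*y, the relative uncertainty is:
uz/z = sqrt((ux/x)^2 + (uy/y)^2)
Relative uncertainties: ux/x = 3.04/98.4 = 0.030894
uy/y = 1.32/17.0 = 0.077647
z = 98.4 * 17.0 = 1672.8
uz = 1672.8 * sqrt(0.030894^2 + 0.077647^2) = 139.792

139.792


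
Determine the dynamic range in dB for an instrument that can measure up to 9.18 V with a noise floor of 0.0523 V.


Dynamic range = 20 * log10(Vmax / Vnoise).
DR = 20 * log10(9.18 / 0.0523)
DR = 20 * log10(175.53)
DR = 44.89 dB

44.89 dB


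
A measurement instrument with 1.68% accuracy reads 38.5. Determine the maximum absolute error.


Absolute error = (accuracy% / 100) * reading.
Error = (1.68 / 100) * 38.5
Error = 0.0168 * 38.5
Error = 0.6468

0.6468


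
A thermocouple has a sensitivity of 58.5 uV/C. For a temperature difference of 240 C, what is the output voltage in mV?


The thermocouple output V = sensitivity * dT.
V = 58.5 uV/C * 240 C
V = 14040.0 uV
V = 14.04 mV

14.04 mV


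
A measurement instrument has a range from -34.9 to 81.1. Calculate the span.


Span = upper range - lower range.
Span = 81.1 - (-34.9)
Span = 116.0

116.0


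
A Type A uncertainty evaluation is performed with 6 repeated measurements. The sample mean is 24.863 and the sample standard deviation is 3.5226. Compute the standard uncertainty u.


The standard uncertainty for Type A evaluation is u = s / sqrt(n).
u = 3.5226 / sqrt(6)
u = 3.5226 / 2.4495
u = 1.4381

1.4381


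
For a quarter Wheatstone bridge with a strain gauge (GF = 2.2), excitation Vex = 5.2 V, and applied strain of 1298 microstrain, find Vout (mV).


Quarter bridge output: Vout = (GF * epsilon * Vex) / 4.
Vout = (2.2 * 1298e-6 * 5.2) / 4
Vout = 0.01484912 / 4 V
Vout = 0.00371228 V = 3.7123 mV

3.7123 mV


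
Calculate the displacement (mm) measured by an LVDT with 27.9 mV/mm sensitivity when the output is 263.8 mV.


Displacement = Vout / sensitivity.
d = 263.8 / 27.9
d = 9.455 mm

9.455 mm


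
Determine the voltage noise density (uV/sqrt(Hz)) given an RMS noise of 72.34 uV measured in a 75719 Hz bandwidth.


Noise spectral density = Vrms / sqrt(BW).
NSD = 72.34 / sqrt(75719)
NSD = 72.34 / 275.1709
NSD = 0.2629 uV/sqrt(Hz)

0.2629 uV/sqrt(Hz)


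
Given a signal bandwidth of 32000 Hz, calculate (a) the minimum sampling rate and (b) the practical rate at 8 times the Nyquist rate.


By Nyquist theorem, fs_min = 2 * fmax.
fs_min = 2 * 32000 = 64000 Hz
Practical rate = 8 * fs_min = 8 * 64000 = 512000 Hz

fs_min = 64000 Hz, fs_practical = 512000 Hz


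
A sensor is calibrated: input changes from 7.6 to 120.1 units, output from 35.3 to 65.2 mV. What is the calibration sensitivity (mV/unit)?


Sensitivity = (y2 - y1) / (x2 - x1).
S = (65.2 - 35.3) / (120.1 - 7.6)
S = 29.9 / 112.5
S = 0.2658 mV/unit

0.2658 mV/unit


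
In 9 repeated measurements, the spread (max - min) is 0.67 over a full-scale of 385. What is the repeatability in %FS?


Repeatability = (spread / full scale) * 100%.
R = (0.67 / 385) * 100
R = 0.174 %FS

0.174 %FS


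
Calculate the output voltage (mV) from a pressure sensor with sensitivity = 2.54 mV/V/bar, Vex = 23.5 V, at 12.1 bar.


Output = sensitivity * Vex * P.
Vout = 2.54 * 23.5 * 12.1
Vout = 59.69 * 12.1
Vout = 722.25 mV

722.25 mV


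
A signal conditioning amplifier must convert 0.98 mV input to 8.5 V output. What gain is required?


Gain = Vout / Vin (converting to same units).
G = 8.5 V / 0.98 mV
G = 8500.0 mV / 0.98 mV
G = 8673.47

8673.47


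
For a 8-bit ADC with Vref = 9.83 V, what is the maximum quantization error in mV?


The maximum quantization error is +/- LSB/2.
LSB = Vref / 2^n = 9.83 / 256 = 0.03839844 V
Max error = LSB / 2 = 0.03839844 / 2 = 0.01919922 V
Max error = 19.1992 mV

19.1992 mV


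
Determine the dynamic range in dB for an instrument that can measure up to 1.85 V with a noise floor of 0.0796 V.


Dynamic range = 20 * log10(Vmax / Vnoise).
DR = 20 * log10(1.85 / 0.0796)
DR = 20 * log10(23.24)
DR = 27.33 dB

27.33 dB


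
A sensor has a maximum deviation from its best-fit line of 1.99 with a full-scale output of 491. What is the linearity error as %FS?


Linearity error = (max deviation / full scale) * 100%.
Linearity = (1.99 / 491) * 100
Linearity = 0.405 %FS

0.405 %FS


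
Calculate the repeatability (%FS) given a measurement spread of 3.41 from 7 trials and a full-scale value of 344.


Repeatability = (spread / full scale) * 100%.
R = (3.41 / 344) * 100
R = 0.991 %FS

0.991 %FS


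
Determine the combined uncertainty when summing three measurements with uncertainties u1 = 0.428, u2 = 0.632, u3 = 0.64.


For a sum of independent quantities, uc = sqrt(u1^2 + u2^2 + u3^2).
uc = sqrt(0.428^2 + 0.632^2 + 0.64^2)
uc = sqrt(0.183184 + 0.399424 + 0.4096)
uc = 0.9961

0.9961


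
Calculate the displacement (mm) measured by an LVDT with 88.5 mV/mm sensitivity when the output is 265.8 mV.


Displacement = Vout / sensitivity.
d = 265.8 / 88.5
d = 3.003 mm

3.003 mm


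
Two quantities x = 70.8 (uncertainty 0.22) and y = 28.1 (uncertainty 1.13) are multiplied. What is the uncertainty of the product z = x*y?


For a product z = x*y, the relative uncertainty is:
uz/z = sqrt((ux/x)^2 + (uy/y)^2)
Relative uncertainties: ux/x = 0.22/70.8 = 0.003107
uy/y = 1.13/28.1 = 0.040214
z = 70.8 * 28.1 = 1989.5
uz = 1989.5 * sqrt(0.003107^2 + 0.040214^2) = 80.242

80.242


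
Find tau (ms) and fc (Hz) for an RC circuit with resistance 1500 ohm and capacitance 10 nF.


Time constant: tau = R * C.
tau = 1500 * 1.00e-08 = 1.5e-05 s
tau = 0.015 ms
Cutoff frequency: fc = 1 / (2*pi*R*C).
fc = 1 / (2*pi*1.5e-05) = 10610.33 Hz

tau = 0.015 ms, fc = 10610.33 Hz


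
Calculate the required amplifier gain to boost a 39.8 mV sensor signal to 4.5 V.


Gain = Vout / Vin (converting to same units).
G = 4.5 V / 39.8 mV
G = 4500.0 mV / 39.8 mV
G = 113.07

113.07


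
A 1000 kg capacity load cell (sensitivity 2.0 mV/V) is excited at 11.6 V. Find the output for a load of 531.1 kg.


Vout = rated_output * Vex * (load / capacity).
Vout = 2.0 * 11.6 * (531.1 / 1000)
Vout = 2.0 * 11.6 * 0.5311
Vout = 12.322 mV

12.322 mV


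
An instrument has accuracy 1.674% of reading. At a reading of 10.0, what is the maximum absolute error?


Absolute error = (accuracy% / 100) * reading.
Error = (1.674 / 100) * 10.0
Error = 0.01674 * 10.0
Error = 0.1674

0.1674


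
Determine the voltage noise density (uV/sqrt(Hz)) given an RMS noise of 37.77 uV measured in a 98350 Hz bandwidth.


Noise spectral density = Vrms / sqrt(BW).
NSD = 37.77 / sqrt(98350)
NSD = 37.77 / 313.608
NSD = 0.1204 uV/sqrt(Hz)

0.1204 uV/sqrt(Hz)


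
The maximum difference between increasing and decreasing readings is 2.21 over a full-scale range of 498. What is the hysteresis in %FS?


Hysteresis = (max difference / full scale) * 100%.
H = (2.21 / 498) * 100
H = 0.444 %FS

0.444 %FS


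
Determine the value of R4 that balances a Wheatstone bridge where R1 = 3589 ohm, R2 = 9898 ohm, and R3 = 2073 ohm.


At balance: R1*R4 = R2*R3, so R4 = R2*R3/R1.
R4 = 9898 * 2073 / 3589
R4 = 20518554 / 3589
R4 = 5717.07 ohm

5717.07 ohm


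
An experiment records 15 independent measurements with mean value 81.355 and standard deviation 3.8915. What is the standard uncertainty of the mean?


The standard uncertainty for Type A evaluation is u = s / sqrt(n).
u = 3.8915 / sqrt(15)
u = 3.8915 / 3.873
u = 1.0048

1.0048


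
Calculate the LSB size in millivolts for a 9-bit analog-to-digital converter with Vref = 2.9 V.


The resolution (LSB) of an ADC is Vref / 2^n.
LSB = 2.9 / 2^9
LSB = 2.9 / 512
LSB = 0.00566406 V = 5.6640625 mV

5.6640625 mV


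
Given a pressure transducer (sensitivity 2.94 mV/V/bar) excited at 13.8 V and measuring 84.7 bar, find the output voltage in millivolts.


Output = sensitivity * Vex * P.
Vout = 2.94 * 13.8 * 84.7
Vout = 40.572 * 84.7
Vout = 3436.45 mV

3436.45 mV


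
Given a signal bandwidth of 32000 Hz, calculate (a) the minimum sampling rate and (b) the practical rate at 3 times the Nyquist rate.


By Nyquist theorem, fs_min = 2 * fmax.
fs_min = 2 * 32000 = 64000 Hz
Practical rate = 3 * fs_min = 3 * 64000 = 192000 Hz

fs_min = 64000 Hz, fs_practical = 192000 Hz


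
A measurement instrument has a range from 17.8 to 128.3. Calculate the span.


Span = upper range - lower range.
Span = 128.3 - (17.8)
Span = 110.5

110.5


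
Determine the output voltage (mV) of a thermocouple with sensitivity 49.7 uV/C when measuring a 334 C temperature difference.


The thermocouple output V = sensitivity * dT.
V = 49.7 uV/C * 334 C
V = 16599.8 uV
V = 16.6 mV

16.6 mV


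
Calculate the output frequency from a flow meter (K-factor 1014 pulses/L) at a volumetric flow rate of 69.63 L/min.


Frequency = K * Q / 60 (converting L/min to L/s).
f = 1014 * 69.63 / 60
f = 70604.82 / 60
f = 1176.75 Hz

1176.75 Hz


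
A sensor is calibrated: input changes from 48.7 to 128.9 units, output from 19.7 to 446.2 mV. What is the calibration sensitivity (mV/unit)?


Sensitivity = (y2 - y1) / (x2 - x1).
S = (446.2 - 19.7) / (128.9 - 48.7)
S = 426.5 / 80.2
S = 5.318 mV/unit

5.318 mV/unit


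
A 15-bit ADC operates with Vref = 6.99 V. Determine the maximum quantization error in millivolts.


The maximum quantization error is +/- LSB/2.
LSB = Vref / 2^n = 6.99 / 32768 = 0.00021332 V
Max error = LSB / 2 = 0.00021332 / 2 = 0.00010666 V
Max error = 0.1067 mV

0.1067 mV


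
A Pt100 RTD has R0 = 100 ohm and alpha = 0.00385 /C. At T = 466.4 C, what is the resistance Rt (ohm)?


The RTD equation: Rt = R0 * (1 + alpha * T).
Rt = 100 * (1 + 0.00385 * 466.4)
Rt = 100 * (1 + 1.79564)
Rt = 100 * 2.79564
Rt = 279.564 ohm

279.564 ohm


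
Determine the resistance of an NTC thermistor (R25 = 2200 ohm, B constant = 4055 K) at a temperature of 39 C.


NTC thermistor equation: Rt = R25 * exp(B * (1/T - 1/T25)).
T in Kelvin: 312.15 K, T25 = 298.15 K
1/T - 1/T25 = 1/312.15 - 1/298.15 = -0.00015043
B * (1/T - 1/T25) = 4055 * -0.00015043 = -0.61
Rt = 2200 * exp(-0.61) = 1195.4 ohm

1195.4 ohm


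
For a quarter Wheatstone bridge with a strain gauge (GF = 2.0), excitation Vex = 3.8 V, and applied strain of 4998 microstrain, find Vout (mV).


Quarter bridge output: Vout = (GF * epsilon * Vex) / 4.
Vout = (2.0 * 4998e-6 * 3.8) / 4
Vout = 0.0379848 / 4 V
Vout = 0.0094962 V = 9.4962 mV

9.4962 mV


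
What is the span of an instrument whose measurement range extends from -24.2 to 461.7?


Span = upper range - lower range.
Span = 461.7 - (-24.2)
Span = 485.9

485.9


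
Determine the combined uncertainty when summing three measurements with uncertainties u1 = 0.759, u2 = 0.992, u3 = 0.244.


For a sum of independent quantities, uc = sqrt(u1^2 + u2^2 + u3^2).
uc = sqrt(0.759^2 + 0.992^2 + 0.244^2)
uc = sqrt(0.576081 + 0.984064 + 0.059536)
uc = 1.2727

1.2727


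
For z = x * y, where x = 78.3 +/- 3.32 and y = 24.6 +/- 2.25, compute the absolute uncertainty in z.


For a product z = x*y, the relative uncertainty is:
uz/z = sqrt((ux/x)^2 + (uy/y)^2)
Relative uncertainties: ux/x = 3.32/78.3 = 0.042401
uy/y = 2.25/24.6 = 0.091463
z = 78.3 * 24.6 = 1926.2
uz = 1926.2 * sqrt(0.042401^2 + 0.091463^2) = 194.185

194.185


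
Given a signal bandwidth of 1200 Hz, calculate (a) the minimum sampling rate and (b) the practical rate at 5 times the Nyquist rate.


By Nyquist theorem, fs_min = 2 * fmax.
fs_min = 2 * 1200 = 2400 Hz
Practical rate = 5 * fs_min = 5 * 2400 = 12000 Hz

fs_min = 2400 Hz, fs_practical = 12000 Hz
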